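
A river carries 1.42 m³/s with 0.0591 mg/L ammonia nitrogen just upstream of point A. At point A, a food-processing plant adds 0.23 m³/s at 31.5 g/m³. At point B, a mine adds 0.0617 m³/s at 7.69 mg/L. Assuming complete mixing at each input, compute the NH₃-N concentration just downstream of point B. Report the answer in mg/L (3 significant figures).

4.56 mg/L

After input A: C = (1.42·0.0591 + 0.23·31.5) / 1.65 = 4.442 mg/L.
After input B: C = (1.65·4.442 + 0.0617·7.69) / 1.712 = 4.559 mg/L.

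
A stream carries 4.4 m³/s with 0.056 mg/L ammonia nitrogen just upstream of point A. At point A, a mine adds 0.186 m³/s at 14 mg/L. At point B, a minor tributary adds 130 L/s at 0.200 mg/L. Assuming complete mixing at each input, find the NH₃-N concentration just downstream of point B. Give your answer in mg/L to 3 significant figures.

After input A: C = (4.4·0.056 + 0.186·14) / 4.586 = 0.6215 mg/L.
130 L/s = 0.13 m³/s.
After input B: C = (4.586·0.6215 + 0.13·0.2) / 4.716 = 0.6099 mg/L.

0.610 mg/L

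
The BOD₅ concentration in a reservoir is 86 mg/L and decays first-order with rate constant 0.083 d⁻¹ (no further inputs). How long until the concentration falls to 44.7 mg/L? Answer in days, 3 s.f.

7.88 d

t = ln(C₀/C)/k = ln(86/44.7)/0.083 = 0.6544/0.083 = 7.884 d.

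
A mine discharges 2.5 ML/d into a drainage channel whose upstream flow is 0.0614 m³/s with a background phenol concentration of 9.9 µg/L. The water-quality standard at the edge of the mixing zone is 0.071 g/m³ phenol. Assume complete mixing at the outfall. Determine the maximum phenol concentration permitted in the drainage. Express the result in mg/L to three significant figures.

0.201 mg/L

2.5 ML/d = 0.02894 m³/s.
9.9 µg/L = 0.0099 mg/L.
Mass balance: 0.071·0.09034 = 0.02894·Cₑ + 0.0614·0.0099.
Cₑ = (0.006414 − 0.0006079) / 0.02894 = 0.2007 mg/L.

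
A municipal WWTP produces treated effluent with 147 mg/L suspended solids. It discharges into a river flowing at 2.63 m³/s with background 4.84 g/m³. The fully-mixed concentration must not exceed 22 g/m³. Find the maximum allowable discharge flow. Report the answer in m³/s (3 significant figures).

0.361 m³/s

Mass balance at complete mixing: C_std·(Q_w + Q_r) = Q_w·C_e + Q_r·C_b.
Rearranging, Q_w = Q_r·(C_std − C_b)/(C_e − C_std) = 2.63·(22 − 4.84) / (147 − 22) = 0.361 m³/s.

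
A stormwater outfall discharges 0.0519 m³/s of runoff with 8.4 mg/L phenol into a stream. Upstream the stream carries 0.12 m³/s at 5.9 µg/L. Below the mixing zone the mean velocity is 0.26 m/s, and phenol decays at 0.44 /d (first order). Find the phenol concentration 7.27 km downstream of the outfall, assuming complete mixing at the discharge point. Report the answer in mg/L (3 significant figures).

2.20 mg/L

5.9 µg/L = 0.0059 mg/L.
After complete mixing, C₀ = (0.0519·8.4 + 0.12·0.0059) / 0.1719 = 2.54 mg/L.
Travel time t = 7270 m / 0.26 m/s = 2.796e+04 s = 0.3236 d.
C = 2.54·exp(−0.44·0.3236) = 2.54·0.8673 = 2.203 mg/L.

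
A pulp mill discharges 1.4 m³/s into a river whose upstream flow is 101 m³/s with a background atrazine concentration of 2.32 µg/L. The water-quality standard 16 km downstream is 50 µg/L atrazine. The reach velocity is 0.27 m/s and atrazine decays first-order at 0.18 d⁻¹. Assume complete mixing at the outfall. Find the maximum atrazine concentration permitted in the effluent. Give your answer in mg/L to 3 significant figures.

2.32 µg/L = 0.00232 mg/L.
50 µg/L = 0.05 mg/L.
Travel time to the compliance point: t = 1.6e+04/0.27 = 5.926e+04 s = 0.6859 d; decay factor exp(−0.18·0.6859) = 0.8839.
So the concentration just after mixing may be at most 0.05/0.8839 = 0.05657 mg/L.
Mass balance: 0.05657·102.4 = 1.4·Cₑ + 101·0.00232.
Cₑ = (5.793 − 0.2343) / 1.4 = 3.97 mg/L.

3.97 mg/L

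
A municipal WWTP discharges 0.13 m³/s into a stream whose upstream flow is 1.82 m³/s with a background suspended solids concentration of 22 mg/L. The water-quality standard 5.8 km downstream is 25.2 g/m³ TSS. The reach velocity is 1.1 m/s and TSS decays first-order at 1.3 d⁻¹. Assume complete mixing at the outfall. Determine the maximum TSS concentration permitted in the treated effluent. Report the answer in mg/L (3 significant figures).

Travel time to the compliance point: t = 5800/1.1 = 5273 s = 0.06103 d; decay factor exp(−1.3·0.06103) = 0.9237.
So the concentration just after mixing may be at most 25.2/0.9237 = 27.28 mg/L.
Mass balance: 27.28·1.95 = 0.13·Cₑ + 1.82·22.
Cₑ = (53.2 − 40.04) / 0.13 = 101.2 mg/L.

101 mg/L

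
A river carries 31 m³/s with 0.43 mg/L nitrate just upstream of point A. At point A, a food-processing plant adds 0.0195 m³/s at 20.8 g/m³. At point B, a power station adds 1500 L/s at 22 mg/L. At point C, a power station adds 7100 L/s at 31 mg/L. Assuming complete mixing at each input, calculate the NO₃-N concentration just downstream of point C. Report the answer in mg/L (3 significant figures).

6.73 mg/L

After input A: C = (31·0.43 + 0.0195·20.8) / 31.02 = 0.4428 mg/L.
1500 L/s = 1.5 m³/s.
After input B: C = (31.02·0.4428 + 1.5·22) / 32.52 = 1.437 mg/L.
7100 L/s = 7.1 m³/s.
After input C: C = (32.52·1.437 + 7.1·31) / 39.62 = 6.735 mg/L.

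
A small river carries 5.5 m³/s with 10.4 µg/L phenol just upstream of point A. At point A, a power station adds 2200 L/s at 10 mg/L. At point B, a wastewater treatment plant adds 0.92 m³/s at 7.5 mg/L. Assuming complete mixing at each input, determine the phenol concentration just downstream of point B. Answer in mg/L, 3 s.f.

10.4 µg/L = 0.0104 mg/L.
2200 L/s = 2.2 m³/s.
After input A: C = (5.5·0.0104 + 2.2·10) / 7.7 = 2.865 mg/L.
After input B: C = (7.7·2.865 + 0.92·7.5) / 8.62 = 3.359 mg/L.

3.36 mg/L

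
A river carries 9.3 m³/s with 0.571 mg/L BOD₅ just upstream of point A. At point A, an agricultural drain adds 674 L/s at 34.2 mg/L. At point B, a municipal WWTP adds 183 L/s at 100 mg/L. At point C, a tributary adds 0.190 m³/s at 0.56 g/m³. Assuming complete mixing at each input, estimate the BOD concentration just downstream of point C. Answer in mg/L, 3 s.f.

674 L/s = 0.674 m³/s.
After input A: C = (9.3·0.571 + 0.674·34.2) / 9.974 = 2.844 mg/L.
183 L/s = 0.183 m³/s.
After input B: C = (9.974·2.844 + 0.183·100) / 10.16 = 4.594 mg/L.
After input C: C = (10.16·4.594 + 0.19·0.56) / 10.35 = 4.52 mg/L.

4.52 mg/L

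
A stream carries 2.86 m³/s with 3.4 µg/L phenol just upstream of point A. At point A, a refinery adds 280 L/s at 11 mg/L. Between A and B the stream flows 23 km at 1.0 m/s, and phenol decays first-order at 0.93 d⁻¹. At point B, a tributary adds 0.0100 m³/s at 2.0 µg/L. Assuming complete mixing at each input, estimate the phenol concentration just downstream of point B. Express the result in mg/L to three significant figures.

0.766 mg/L

3.4 µg/L = 0.0034 mg/L.
280 L/s = 0.28 m³/s.
After input A: C = (2.86·0.0034 + 0.28·11) / 3.14 = 0.984 mg/L.
Over the 23 km reach to input B (t = 2.3e+04 s = 0.2662 d), decay gives C = 0.984·exp(−0.93·0.2662) = 0.7682 mg/L.
2.0 µg/L = 0.002 mg/L.
After input B: C = (3.14·0.7682 + 0.01·0.002) / 3.15 = 0.7658 mg/L.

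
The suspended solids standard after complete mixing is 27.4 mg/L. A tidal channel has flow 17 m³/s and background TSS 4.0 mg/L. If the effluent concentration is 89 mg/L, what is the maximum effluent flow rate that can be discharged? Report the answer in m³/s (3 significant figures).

6.46 m³/s

Mass balance at complete mixing: C_std·(Q_w + Q_r) = Q_w·C_e + Q_r·C_b.
Rearranging, Q_w = Q_r·(C_std − C_b)/(C_e − C_std) = 17·(27.4 − 4) / (89 − 27.4) = 6.458 m³/s.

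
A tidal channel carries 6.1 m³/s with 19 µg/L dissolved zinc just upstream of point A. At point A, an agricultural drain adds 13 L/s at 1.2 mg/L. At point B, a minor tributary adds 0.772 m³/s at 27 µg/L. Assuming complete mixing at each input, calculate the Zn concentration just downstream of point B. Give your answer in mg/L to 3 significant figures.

19 µg/L = 0.019 mg/L.
13 L/s = 0.013 m³/s.
After input A: C = (6.1·0.019 + 0.013·1.2) / 6.113 = 0.02151 mg/L.
27 µg/L = 0.027 mg/L.
After input B: C = (6.113·0.02151 + 0.772·0.027) / 6.885 = 0.02213 mg/L.

0.0221 mg/L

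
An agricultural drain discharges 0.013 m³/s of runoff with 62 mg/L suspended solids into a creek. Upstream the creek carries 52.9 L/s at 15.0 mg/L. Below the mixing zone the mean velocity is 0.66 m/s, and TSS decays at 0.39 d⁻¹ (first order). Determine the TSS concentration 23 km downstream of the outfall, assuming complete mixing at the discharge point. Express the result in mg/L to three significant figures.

20.7 mg/L

52.9 L/s = 0.0529 m³/s.
After complete mixing, C₀ = (0.013·62 + 0.0529·15) / 0.0659 = 24.27 mg/L.
Travel time t = 2.3e+04 m / 0.66 m/s = 3.485e+04 s = 0.4033 d.
C = 24.27·exp(−0.39·0.4033) = 24.27·0.8544 = 20.74 mg/L.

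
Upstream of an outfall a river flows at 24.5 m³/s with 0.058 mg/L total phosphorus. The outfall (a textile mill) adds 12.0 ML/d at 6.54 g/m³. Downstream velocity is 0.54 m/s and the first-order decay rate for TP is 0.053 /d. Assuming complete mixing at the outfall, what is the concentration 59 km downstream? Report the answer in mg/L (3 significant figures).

12.0 ML/d = 0.1389 m³/s.
After complete mixing, C₀ = (0.1389·6.54 + 24.5·0.058) / 24.64 = 0.09454 mg/L.
Travel time t = 5.9e+04 m / 0.54 m/s = 1.093e+05 s = 1.265 d.
C = 0.09454·exp(−0.053·1.265) = 0.09454·0.9352 = 0.08841 mg/L.

0.0884 mg/L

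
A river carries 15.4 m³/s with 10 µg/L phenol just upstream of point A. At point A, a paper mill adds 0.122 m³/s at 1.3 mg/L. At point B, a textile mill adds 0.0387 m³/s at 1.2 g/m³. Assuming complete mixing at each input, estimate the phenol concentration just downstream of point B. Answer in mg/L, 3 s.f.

0.0231 mg/L

10 µg/L = 0.01 mg/L.
After input A: C = (15.4·0.01 + 0.122·1.3) / 15.52 = 0.02014 mg/L.
After input B: C = (15.52·0.02014 + 0.0387·1.2) / 15.56 = 0.02307 mg/L.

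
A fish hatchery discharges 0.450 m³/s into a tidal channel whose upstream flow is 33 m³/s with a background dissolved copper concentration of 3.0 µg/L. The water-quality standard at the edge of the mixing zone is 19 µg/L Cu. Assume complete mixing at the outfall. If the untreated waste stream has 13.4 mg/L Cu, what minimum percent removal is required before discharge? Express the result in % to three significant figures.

3.0 µg/L = 0.003 mg/L.
19 µg/L = 0.019 mg/L.
Mass balance: 0.019·33.45 = 0.45·Cₑ + 33·0.003.
Cₑ = (0.6356 − 0.099) / 0.45 = 1.192 mg/L.
Required removal = 1 − 1.192/13.4 = 91.1 %.

91.1 %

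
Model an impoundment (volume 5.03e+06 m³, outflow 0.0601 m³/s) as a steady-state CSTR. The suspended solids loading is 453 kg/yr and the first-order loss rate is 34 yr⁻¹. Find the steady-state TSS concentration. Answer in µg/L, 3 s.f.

2.62 µg/L

Outflow Q = 0.0601 m³/s × 3.156e+07 s/yr = 1.897e+06 m³/yr.
Steady-state CSTR mass balance: W = Q·C + k·V·C, so C = W/(Q + kV).
Q + kV = 1.897e+06 + 34·5.03e+06 = 1.729e+08 m³/yr.
C = 453/1.729e+08 = 2.62e-06 kg/m³ = 0.00262 mg/L = 2.62 µg/L.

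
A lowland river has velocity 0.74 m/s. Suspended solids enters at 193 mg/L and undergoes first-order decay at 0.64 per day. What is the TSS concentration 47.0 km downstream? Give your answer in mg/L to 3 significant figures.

Travel time t = 47.0 km / 0.74 m/s = 4.7e+04/0.74 = 6.351e+04 s = 0.7351 d.
First-order decay: C = 193·exp(−0.64·0.7351) = 193·0.6247 = 120.6 mg/L.

121 mg/L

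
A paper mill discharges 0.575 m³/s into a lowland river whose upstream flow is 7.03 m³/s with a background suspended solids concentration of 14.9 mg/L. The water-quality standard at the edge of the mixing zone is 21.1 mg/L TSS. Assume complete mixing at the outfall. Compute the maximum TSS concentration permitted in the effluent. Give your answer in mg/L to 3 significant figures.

Mass balance: 21.1·7.605 = 0.575·Cₑ + 7.03·14.9.
Cₑ = (160.5 − 104.7) / 0.575 = 96.9 mg/L.

96.9 mg/L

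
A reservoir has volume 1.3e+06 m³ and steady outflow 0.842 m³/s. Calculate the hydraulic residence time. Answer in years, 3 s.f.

0.0489 yr

Q = 0.842 m³/s × 3.156e+07 s/yr = 2.657e+07 m³/yr.
Hydraulic residence time τ = V/Q = 1.3e+06/2.657e+07 = 0.04892 yr.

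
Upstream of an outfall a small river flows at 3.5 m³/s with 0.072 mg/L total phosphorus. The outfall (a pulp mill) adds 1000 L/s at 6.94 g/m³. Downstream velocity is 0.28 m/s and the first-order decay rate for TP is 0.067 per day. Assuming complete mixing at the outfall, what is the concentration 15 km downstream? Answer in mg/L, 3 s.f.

1.53 mg/L

1000 L/s = 1 m³/s.
After complete mixing, C₀ = (1·6.94 + 3.5·0.072) / 4.5 = 1.598 mg/L.
Travel time t = 1.5e+04 m / 0.28 m/s = 5.357e+04 s = 0.62 d.
C = 1.598·exp(−0.067·0.62) = 1.598·0.9593 = 1.533 mg/L.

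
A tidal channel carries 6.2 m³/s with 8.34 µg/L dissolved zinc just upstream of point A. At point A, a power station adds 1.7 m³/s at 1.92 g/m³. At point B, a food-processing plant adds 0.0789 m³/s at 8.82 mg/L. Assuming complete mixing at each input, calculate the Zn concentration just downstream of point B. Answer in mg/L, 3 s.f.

8.34 µg/L = 0.00834 mg/L.
After input A: C = (6.2·0.00834 + 1.7·1.92) / 7.9 = 0.4197 mg/L.
After input B: C = (7.9·0.4197 + 0.0789·8.82) / 7.979 = 0.5028 mg/L.

0.503 mg/L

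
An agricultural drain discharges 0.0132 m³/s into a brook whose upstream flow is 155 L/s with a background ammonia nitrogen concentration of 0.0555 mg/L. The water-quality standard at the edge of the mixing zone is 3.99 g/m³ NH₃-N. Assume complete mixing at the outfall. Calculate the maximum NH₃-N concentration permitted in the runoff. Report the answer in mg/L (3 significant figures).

155 L/s = 0.155 m³/s.
Mass balance: 3.99·0.1682 = 0.0132·Cₑ + 0.155·0.0555.
Cₑ = (0.6711 − 0.008603) / 0.0132 = 50.19 mg/L.

50.2 mg/L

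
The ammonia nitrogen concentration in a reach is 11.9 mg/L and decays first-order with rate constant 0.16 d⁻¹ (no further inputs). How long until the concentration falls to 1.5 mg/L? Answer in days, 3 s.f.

12.9 d

t = ln(C₀/C)/k = ln(11.9/1.5)/0.16 = 2.071/0.16 = 12.94 d.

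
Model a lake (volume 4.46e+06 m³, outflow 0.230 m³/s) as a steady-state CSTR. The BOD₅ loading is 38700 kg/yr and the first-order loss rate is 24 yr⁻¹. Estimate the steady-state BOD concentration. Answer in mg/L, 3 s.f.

0.339 mg/L

Outflow Q = 0.230 m³/s × 3.156e+07 s/yr = 7.258e+06 m³/yr.
Steady-state CSTR mass balance: W = Q·C + k·V·C, so C = W/(Q + kV).
Q + kV = 7.258e+06 + 24·4.46e+06 = 1.143e+08 m³/yr.
C = 38700/1.143e+08 = 0.0003386 kg/m³ = 0.3386 mg/L.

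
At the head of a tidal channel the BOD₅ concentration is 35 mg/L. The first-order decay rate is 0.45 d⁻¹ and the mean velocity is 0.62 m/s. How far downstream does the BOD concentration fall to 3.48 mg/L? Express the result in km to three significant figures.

275 km

From C = C₀·e^(−kt), t = ln(C₀/C)/k = ln(35/3.48)/0.45 = 2.308/0.45 = 5.13 d.
Distance = v·t = 0.62 m/s × 4.432e+05 s = 2.748e+05 m = 274.8 km.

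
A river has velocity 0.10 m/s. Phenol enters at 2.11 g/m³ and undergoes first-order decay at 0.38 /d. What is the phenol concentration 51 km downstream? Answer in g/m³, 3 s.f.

Travel time t = 51 km / 0.10 m/s = 5.1e+04/0.10 = 5.1e+05 s = 5.903 d.
First-order decay: C = 2.11·exp(−0.38·5.903) = 2.11·0.1061 = 0.2239 g/m³.

0.224 g/m³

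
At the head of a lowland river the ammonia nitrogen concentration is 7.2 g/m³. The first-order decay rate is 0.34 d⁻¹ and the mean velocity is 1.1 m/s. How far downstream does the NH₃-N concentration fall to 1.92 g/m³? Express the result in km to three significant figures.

369 km

From C = C₀·e^(−kt), t = ln(C₀/C)/k = ln(7.2/1.92)/0.34 = 1.322/0.34 = 3.888 d.
Distance = v·t = 1.1 m/s × 3.359e+05 s = 3.695e+05 m = 369.5 km.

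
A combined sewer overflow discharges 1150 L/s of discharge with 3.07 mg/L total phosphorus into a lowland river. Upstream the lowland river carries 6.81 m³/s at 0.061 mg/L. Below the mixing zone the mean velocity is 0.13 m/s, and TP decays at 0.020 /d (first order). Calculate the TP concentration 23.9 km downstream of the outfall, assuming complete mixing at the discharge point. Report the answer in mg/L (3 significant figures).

0.475 mg/L

1150 L/s = 1.15 m³/s.
After complete mixing, C₀ = (1.15·3.07 + 6.81·0.061) / 7.96 = 0.4957 mg/L.
Travel time t = 2.39e+04 m / 0.13 m/s = 1.838e+05 s = 2.128 d.
C = 0.4957·exp(−0.020·2.128) = 0.4957·0.9583 = 0.4751 mg/L.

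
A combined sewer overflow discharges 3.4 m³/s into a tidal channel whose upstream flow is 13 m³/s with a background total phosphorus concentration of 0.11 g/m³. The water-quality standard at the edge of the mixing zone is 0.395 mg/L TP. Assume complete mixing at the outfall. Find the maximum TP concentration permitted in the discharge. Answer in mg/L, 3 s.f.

1.48 mg/L

Mass balance: 0.395·16.4 = 3.4·Cₑ + 13·0.11.
Cₑ = (6.478 − 1.43) / 3.4 = 1.485 mg/L.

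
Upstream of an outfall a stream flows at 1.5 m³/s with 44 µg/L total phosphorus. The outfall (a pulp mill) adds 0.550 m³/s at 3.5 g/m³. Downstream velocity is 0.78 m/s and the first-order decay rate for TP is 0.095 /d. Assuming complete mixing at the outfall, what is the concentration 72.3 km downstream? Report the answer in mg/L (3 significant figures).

44 µg/L = 0.044 mg/L.
After complete mixing, C₀ = (0.55·3.5 + 1.5·0.044) / 2.05 = 0.9712 mg/L.
Travel time t = 7.23e+04 m / 0.78 m/s = 9.269e+04 s = 1.073 d.
C = 0.9712·exp(−0.095·1.073) = 0.9712·0.9031 = 0.8771 mg/L.

0.877 mg/L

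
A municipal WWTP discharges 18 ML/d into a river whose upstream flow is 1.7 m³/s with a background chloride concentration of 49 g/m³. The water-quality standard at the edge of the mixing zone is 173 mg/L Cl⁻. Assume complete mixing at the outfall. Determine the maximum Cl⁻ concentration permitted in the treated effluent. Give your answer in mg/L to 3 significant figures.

1180 mg/L

18 ML/d = 0.2083 m³/s.
Mass balance: 173·1.908 = 0.2083·Cₑ + 1.7·49.
Cₑ = (330.1 − 83.3) / 0.2083 = 1185 mg/L.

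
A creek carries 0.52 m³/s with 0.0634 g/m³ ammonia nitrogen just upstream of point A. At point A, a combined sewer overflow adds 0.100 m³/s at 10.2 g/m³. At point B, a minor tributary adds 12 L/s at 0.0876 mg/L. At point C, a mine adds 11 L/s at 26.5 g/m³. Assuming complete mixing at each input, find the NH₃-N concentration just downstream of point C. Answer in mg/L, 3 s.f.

After input A: C = (0.52·0.0634 + 0.1·10.2) / 0.62 = 1.698 mg/L.
12 L/s = 0.012 m³/s.
After input B: C = (0.62·1.698 + 0.012·0.0876) / 0.632 = 1.668 mg/L.
11 L/s = 0.011 m³/s.
After input C: C = (0.632·1.668 + 0.011·26.5) / 0.643 = 2.093 mg/L.

2.09 mg/L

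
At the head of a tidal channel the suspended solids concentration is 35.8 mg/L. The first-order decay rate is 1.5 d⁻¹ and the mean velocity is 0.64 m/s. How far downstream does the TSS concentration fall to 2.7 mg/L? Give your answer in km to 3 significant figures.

95.3 km

From C = C₀·e^(−kt), t = ln(C₀/C)/k = ln(35.8/2.7)/1.5 = 2.585/1.5 = 1.723 d.
Distance = v·t = 0.64 m/s × 1.489e+05 s = 9.528e+04 m = 95.28 km.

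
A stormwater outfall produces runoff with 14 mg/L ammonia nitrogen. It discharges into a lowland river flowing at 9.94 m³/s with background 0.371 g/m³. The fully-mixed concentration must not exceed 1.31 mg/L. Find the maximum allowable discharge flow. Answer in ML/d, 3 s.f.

Mass balance at complete mixing: C_std·(Q_w + Q_r) = Q_w·C_e + Q_r·C_b.
Rearranging, Q_w = Q_r·(C_std − C_b)/(C_e − C_std) = 9.94·(1.31 − 0.371) / (14 − 1.31) = 0.7355 m³/s.
= 63.55 ML/d.

63.5 ML/d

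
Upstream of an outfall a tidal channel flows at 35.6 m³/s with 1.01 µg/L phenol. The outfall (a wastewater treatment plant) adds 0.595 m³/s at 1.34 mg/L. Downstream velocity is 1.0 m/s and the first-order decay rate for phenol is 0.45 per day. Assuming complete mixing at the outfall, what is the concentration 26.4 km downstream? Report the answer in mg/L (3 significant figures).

1.01 µg/L = 0.00101 mg/L.
After complete mixing, C₀ = (0.595·1.34 + 35.6·0.00101) / 36.2 = 0.02302 mg/L.
Travel time t = 2.64e+04 m / 1.0 m/s = 2.64e+04 s = 0.3056 d.
C = 0.02302·exp(−0.45·0.3056) = 0.02302·0.8715 = 0.02006 mg/L.

0.0201 mg/L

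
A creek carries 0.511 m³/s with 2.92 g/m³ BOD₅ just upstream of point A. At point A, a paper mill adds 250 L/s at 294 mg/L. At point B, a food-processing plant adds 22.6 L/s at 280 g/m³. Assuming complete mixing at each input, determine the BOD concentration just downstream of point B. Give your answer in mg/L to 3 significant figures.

104 mg/L

250 L/s = 0.25 m³/s.
After input A: C = (0.511·2.92 + 0.25·294) / 0.761 = 98.54 mg/L.
22.6 L/s = 0.0226 m³/s.
After input B: C = (0.761·98.54 + 0.0226·280) / 0.7836 = 103.8 mg/L.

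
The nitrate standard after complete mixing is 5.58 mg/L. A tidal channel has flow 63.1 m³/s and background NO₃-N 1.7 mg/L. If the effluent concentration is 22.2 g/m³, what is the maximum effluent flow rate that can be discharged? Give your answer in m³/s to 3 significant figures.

14.7 m³/s

Mass balance at complete mixing: C_std·(Q_w + Q_r) = Q_w·C_e + Q_r·C_b.
Rearranging, Q_w = Q_r·(C_std − C_b)/(C_e − C_std) = 63.1·(5.58 − 1.7) / (22.2 − 5.58) = 14.73 m³/s.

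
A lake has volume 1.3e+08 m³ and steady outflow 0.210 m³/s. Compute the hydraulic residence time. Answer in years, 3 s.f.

19.6 yr

Q = 0.210 m³/s × 3.156e+07 s/yr = 6.627e+06 m³/yr.
Hydraulic residence time τ = V/Q = 1.3e+08/6.627e+06 = 19.62 yr.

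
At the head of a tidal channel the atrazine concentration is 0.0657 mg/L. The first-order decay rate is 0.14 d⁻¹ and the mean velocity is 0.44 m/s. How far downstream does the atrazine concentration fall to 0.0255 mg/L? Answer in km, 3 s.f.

From C = C₀·e^(−kt), t = ln(C₀/C)/k = ln(0.0657/0.0255)/0.14 = 0.9464/0.14 = 6.76 d.
Distance = v·t = 0.44 m/s × 5.841e+05 s = 2.57e+05 m = 257 km.

257 km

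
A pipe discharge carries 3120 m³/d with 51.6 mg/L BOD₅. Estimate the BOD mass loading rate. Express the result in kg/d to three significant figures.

3120 m³/d = 0.03611 m³/s.
Mass flux = Q·C = 0.03611 m³/s × 51.6 g/m³ = 1.863 g/s.
= 1.863 g/s × 86.4 = 161 kg/d.

161 kg/d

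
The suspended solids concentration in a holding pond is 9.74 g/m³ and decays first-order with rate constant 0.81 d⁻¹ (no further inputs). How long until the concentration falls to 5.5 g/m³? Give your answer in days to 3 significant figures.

t = ln(C₀/C)/k = ln(9.74/5.5)/0.81 = 0.5715/0.81 = 0.7055 d.

0.706 d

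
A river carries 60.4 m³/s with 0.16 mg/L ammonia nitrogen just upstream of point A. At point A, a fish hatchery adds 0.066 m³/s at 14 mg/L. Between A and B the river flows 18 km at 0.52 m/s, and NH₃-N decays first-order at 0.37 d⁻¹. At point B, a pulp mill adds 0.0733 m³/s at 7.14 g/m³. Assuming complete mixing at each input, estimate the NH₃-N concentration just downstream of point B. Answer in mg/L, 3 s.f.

0.159 mg/L

After input A: C = (60.4·0.16 + 0.066·14) / 60.47 = 0.1751 mg/L.
Over the 18 km reach to input B (t = 3.462e+04 s = 0.4006 d), decay gives C = 0.1751·exp(−0.37·0.4006) = 0.151 mg/L.
After input B: C = (60.47·0.151 + 0.0733·7.14) / 60.54 = 0.1594 mg/L.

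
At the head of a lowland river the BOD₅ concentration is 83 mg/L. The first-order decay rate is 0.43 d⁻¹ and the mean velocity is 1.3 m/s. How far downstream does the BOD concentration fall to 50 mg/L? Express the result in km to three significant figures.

132 km

From C = C₀·e^(−kt), t = ln(C₀/C)/k = ln(83/50)/0.43 = 0.5068/0.43 = 1.179 d.
Distance = v·t = 1.3 m/s × 1.018e+05 s = 1.324e+05 m = 132.4 km.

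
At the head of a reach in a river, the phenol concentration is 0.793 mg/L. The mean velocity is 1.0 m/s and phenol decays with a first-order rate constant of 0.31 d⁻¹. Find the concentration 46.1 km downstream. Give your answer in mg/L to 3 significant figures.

0.672 mg/L

Travel time t = 46.1 km / 1.0 m/s = 4.61e+04/1.0 = 4.61e+04 s = 0.5336 d.
First-order decay: C = 0.793·exp(−0.31·0.5336) = 0.793·0.8476 = 0.6721 mg/L.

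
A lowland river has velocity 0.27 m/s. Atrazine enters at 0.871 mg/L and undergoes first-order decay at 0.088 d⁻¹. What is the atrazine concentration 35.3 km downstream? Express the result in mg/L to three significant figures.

Travel time t = 35.3 km / 0.27 m/s = 3.53e+04/0.27 = 1.307e+05 s = 1.513 d.
First-order decay: C = 0.871·exp(−0.088·1.513) = 0.871·0.8753 = 0.7624 mg/L.

0.762 mg/L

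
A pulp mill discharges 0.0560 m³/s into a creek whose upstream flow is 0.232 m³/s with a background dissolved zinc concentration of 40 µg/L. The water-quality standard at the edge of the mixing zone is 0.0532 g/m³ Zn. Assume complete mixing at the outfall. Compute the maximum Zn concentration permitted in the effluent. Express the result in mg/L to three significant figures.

0.108 mg/L

40 µg/L = 0.04 mg/L.
Mass balance: 0.0532·0.288 = 0.056·Cₑ + 0.232·0.04.
Cₑ = (0.01532 − 0.00928) / 0.056 = 0.1079 mg/L.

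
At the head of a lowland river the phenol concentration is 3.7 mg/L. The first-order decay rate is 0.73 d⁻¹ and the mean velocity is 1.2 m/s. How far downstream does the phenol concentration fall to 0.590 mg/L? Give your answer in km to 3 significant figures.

From C = C₀·e^(−kt), t = ln(C₀/C)/k = ln(3.7/0.590)/0.73 = 1.836/0.73 = 2.515 d.
Distance = v·t = 1.2 m/s × 2.173e+05 s = 2.608e+05 m = 260.8 km.

261 km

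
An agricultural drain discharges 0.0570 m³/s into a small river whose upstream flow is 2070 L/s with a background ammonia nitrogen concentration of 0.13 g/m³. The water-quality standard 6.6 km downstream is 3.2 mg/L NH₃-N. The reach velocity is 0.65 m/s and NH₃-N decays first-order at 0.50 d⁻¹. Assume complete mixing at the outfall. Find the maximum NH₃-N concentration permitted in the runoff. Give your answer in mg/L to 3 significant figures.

122 mg/L

2070 L/s = 2.07 m³/s.
Travel time to the compliance point: t = 6600/0.65 = 1.015e+04 s = 0.1175 d; decay factor exp(−0.50·0.1175) = 0.9429.
So the concentration just after mixing may be at most 3.2/0.9429 = 3.394 mg/L.
Mass balance: 3.394·2.127 = 0.057·Cₑ + 2.07·0.13.
Cₑ = (7.218 − 0.2691) / 0.057 = 121.9 mg/L.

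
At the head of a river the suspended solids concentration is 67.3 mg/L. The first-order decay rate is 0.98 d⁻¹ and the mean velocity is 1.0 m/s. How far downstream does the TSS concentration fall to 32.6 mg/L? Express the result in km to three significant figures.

63.9 km

From C = C₀·e^(−kt), t = ln(C₀/C)/k = ln(67.3/32.6)/0.98 = 0.7248/0.98 = 0.7396 d.
Distance = v·t = 1.0 m/s × 6.39e+04 s = 6.39e+04 m = 63.9 km.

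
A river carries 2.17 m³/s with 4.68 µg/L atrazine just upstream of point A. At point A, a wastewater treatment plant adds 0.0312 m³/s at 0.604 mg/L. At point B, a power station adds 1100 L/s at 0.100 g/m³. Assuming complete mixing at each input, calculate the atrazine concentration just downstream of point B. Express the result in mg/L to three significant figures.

0.0421 mg/L

4.68 µg/L = 0.00468 mg/L.
After input A: C = (2.17·0.00468 + 0.0312·0.604) / 2.201 = 0.01317 mg/L.
1100 L/s = 1.1 m³/s.
After input B: C = (2.201·0.01317 + 1.1·0.1) / 3.301 = 0.04211 mg/L.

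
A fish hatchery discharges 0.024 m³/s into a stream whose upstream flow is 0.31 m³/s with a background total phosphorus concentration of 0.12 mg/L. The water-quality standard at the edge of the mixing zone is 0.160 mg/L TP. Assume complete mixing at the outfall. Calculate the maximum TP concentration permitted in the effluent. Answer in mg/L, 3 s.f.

0.677 mg/L

Mass balance: 0.16·0.334 = 0.024·Cₑ + 0.31·0.12.
Cₑ = (0.05344 − 0.0372) / 0.024 = 0.6767 mg/L.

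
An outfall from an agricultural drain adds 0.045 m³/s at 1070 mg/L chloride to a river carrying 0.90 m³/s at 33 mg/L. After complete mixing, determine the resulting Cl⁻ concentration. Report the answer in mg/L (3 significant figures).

By mass balance at complete mixing, C = (0.045·1070 + 0.9·33) / (0.045 + 0.9) = 77.85/0.945 = 82.38 mg/L.

82.4 mg/L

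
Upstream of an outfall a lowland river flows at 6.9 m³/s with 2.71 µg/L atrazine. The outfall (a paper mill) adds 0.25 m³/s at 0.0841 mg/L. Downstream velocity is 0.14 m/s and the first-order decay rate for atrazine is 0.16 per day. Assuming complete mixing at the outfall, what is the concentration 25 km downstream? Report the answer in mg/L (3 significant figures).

2.71 µg/L = 0.00271 mg/L.
After complete mixing, C₀ = (0.25·0.0841 + 6.9·0.00271) / 7.15 = 0.005556 mg/L.
Travel time t = 2.5e+04 m / 0.14 m/s = 1.786e+05 s = 2.067 d.
C = 0.005556·exp(−0.16·2.067) = 0.005556·0.7184 = 0.003991 mg/L.

0.00399 mg/L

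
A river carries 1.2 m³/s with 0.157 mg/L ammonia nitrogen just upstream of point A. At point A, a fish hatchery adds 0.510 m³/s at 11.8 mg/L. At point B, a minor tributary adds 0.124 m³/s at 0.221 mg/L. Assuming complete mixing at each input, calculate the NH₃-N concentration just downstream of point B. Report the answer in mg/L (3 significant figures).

3.40 mg/L

After input A: C = (1.2·0.157 + 0.51·11.8) / 1.71 = 3.629 mg/L.
After input B: C = (1.71·3.629 + 0.124·0.221) / 1.834 = 3.399 mg/L.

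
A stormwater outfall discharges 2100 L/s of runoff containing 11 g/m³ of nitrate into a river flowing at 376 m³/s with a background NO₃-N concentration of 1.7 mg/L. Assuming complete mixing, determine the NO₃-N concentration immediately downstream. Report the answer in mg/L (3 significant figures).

2100 L/s = 2.1 m³/s.
Flow-weighted mixing gives C = (2.1·11 + 376·1.7) / (2.1 + 376) = 662.3/378.1 = 1.752 mg/L.

1.75 mg/L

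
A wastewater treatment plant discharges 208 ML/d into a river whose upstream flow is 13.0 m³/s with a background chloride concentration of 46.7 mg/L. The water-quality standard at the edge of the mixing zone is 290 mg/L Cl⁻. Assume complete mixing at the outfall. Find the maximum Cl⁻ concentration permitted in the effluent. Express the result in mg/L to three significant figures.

1600 mg/L

208 ML/d = 2.407 m³/s.
Mass balance: 290·15.41 = 2.407·Cₑ + 13·46.7.
Cₑ = (4468 − 607.1) / 2.407 = 1604 mg/L.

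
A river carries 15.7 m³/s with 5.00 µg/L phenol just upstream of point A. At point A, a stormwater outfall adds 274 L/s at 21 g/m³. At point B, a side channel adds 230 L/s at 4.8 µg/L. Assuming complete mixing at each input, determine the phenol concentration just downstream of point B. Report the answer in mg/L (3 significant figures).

5.00 µg/L = 0.005 mg/L.
274 L/s = 0.274 m³/s.
After input A: C = (15.7·0.005 + 0.274·21) / 15.97 = 0.3651 mg/L.
230 L/s = 0.23 m³/s.
4.8 µg/L = 0.0048 mg/L.
After input B: C = (15.97·0.3651 + 0.23·0.0048) / 16.2 = 0.36 mg/L.

0.360 mg/L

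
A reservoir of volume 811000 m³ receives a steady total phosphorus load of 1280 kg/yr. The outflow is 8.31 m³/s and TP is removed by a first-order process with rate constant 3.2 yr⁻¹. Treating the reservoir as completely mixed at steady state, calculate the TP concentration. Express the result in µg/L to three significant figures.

4.83 µg/L

Outflow Q = 8.31 m³/s × 3.156e+07 s/yr = 2.622e+08 m³/yr.
Steady-state CSTR mass balance: W = Q·C + k·V·C, so C = W/(Q + kV).
Q + kV = 2.622e+08 + 3.2·811000 = 2.648e+08 m³/yr.
C = 1280/2.648e+08 = 4.833e-06 kg/m³ = 0.004833 mg/L = 4.833 µg/L.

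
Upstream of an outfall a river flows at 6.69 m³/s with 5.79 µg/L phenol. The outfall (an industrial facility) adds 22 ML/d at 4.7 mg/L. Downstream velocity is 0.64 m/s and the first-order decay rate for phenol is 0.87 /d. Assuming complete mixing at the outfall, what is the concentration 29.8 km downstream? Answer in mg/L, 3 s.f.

0.111 mg/L

22 ML/d = 0.2546 m³/s.
5.79 µg/L = 0.00579 mg/L.
After complete mixing, C₀ = (0.2546·4.7 + 6.69·0.00579) / 6.945 = 0.1779 mg/L.
Travel time t = 2.98e+04 m / 0.64 m/s = 4.656e+04 s = 0.5389 d.
C = 0.1779·exp(−0.87·0.5389) = 0.1779·0.6257 = 0.1113 mg/L.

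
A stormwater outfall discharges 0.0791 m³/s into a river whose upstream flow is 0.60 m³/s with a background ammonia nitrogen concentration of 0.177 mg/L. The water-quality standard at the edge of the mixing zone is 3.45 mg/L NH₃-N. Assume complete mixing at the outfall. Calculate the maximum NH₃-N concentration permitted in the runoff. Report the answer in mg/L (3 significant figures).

Mass balance: 3.45·0.6791 = 0.0791·Cₑ + 0.6·0.177.
Cₑ = (2.343 − 0.1062) / 0.0791 = 28.28 mg/L.

28.3 mg/L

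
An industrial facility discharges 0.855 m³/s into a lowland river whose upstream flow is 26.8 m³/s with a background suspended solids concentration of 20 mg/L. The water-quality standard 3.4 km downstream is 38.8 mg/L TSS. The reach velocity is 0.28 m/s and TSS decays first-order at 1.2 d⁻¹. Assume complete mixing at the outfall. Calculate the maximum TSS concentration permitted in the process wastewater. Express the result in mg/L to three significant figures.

859 mg/L

Travel time to the compliance point: t = 3400/0.28 = 1.214e+04 s = 0.1405 d; decay factor exp(−1.2·0.1405) = 0.8448.
So the concentration just after mixing may be at most 38.8/0.8448 = 45.93 mg/L.
Mass balance: 45.93·27.66 = 0.855·Cₑ + 26.8·20.
Cₑ = (1270 − 536) / 0.855 = 858.6 mg/L.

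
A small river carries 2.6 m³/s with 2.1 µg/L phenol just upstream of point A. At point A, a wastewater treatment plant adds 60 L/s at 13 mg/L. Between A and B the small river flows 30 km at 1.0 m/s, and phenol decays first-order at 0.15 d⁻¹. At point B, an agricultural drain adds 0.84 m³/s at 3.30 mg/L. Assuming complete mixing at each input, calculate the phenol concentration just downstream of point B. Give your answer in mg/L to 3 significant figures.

1.01 mg/L

2.1 µg/L = 0.0021 mg/L.
60 L/s = 0.06 m³/s.
After input A: C = (2.6·0.0021 + 0.06·13) / 2.66 = 0.2953 mg/L.
Over the 30 km reach to input B (t = 3e+04 s = 0.3472 d), decay gives C = 0.2953·exp(−0.15·0.3472) = 0.2803 mg/L.
After input B: C = (2.66·0.2803 + 0.84·3.3) / 3.5 = 1.005 mg/L.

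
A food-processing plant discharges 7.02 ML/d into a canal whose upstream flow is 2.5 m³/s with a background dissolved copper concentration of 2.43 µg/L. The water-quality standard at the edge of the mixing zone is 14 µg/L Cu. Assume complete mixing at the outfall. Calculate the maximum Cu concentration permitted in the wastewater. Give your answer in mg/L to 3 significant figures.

7.02 ML/d = 0.08125 m³/s.
2.43 µg/L = 0.00243 mg/L.
14 µg/L = 0.014 mg/L.
Mass balance: 0.014·2.581 = 0.08125·Cₑ + 2.5·0.00243.
Cₑ = (0.03614 − 0.006075) / 0.08125 = 0.37 mg/L.

0.370 mg/L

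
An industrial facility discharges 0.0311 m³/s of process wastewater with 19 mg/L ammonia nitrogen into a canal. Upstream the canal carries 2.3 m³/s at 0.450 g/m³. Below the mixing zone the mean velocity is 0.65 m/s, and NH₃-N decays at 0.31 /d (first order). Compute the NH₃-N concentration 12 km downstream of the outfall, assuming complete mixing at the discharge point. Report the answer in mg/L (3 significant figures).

After complete mixing, C₀ = (0.0311·19 + 2.3·0.45) / 2.331 = 0.6975 mg/L.
Travel time t = 1.2e+04 m / 0.65 m/s = 1.846e+04 s = 0.2137 d.
C = 0.6975·exp(−0.31·0.2137) = 0.6975·0.9359 = 0.6528 mg/L.

0.653 mg/L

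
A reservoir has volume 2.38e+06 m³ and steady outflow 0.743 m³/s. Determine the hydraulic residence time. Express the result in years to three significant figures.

0.102 yr

Q = 0.743 m³/s × 3.156e+07 s/yr = 2.345e+07 m³/yr.
Hydraulic residence time τ = V/Q = 2.38e+06/2.345e+07 = 0.1015 yr.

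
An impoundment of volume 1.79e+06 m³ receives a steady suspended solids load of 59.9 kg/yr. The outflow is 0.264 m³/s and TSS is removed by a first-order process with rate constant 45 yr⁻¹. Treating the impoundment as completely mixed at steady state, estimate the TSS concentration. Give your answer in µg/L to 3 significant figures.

Outflow Q = 0.264 m³/s × 3.156e+07 s/yr = 8.331e+06 m³/yr.
Steady-state CSTR mass balance: W = Q·C + k·V·C, so C = W/(Q + kV).
Q + kV = 8.331e+06 + 45·1.79e+06 = 8.888e+07 m³/yr.
C = 59.9/8.888e+07 = 6.739e-07 kg/m³ = 0.0006739 mg/L = 0.6739 µg/L.

0.674 µg/L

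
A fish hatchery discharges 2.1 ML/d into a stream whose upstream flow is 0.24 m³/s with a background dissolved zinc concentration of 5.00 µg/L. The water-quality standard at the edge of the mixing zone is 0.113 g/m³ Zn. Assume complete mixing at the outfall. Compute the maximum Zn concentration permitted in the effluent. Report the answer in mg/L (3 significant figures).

1.18 mg/L

2.1 ML/d = 0.02431 m³/s.
5.00 µg/L = 0.005 mg/L.
Mass balance: 0.113·0.2643 = 0.02431·Cₑ + 0.24·0.005.
Cₑ = (0.02987 − 0.0012) / 0.02431 = 1.179 mg/L.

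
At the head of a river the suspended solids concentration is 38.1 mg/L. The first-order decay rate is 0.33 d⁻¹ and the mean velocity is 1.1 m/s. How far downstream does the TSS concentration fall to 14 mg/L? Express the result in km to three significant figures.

288 km

From C = C₀·e^(−kt), t = ln(C₀/C)/k = ln(38.1/14)/0.33 = 1.001/0.33 = 3.034 d.
Distance = v·t = 1.1 m/s × 2.621e+05 s = 2.883e+05 m = 288.3 km.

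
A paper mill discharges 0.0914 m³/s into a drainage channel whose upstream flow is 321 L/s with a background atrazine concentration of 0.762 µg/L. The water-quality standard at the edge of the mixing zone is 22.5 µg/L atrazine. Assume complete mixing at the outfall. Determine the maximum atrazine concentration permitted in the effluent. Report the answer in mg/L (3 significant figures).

321 L/s = 0.321 m³/s.
0.762 µg/L = 0.000762 mg/L.
22.5 µg/L = 0.0225 mg/L.
Mass balance: 0.0225·0.4124 = 0.0914·Cₑ + 0.321·0.000762.
Cₑ = (0.009279 − 0.0002446) / 0.0914 = 0.09884 mg/L.

0.0988 mg/L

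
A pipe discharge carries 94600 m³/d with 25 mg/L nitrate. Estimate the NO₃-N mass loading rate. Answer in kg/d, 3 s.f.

94600 m³/d = 1.095 m³/s.
Mass flux = Q·C = 1.095 m³/s × 25 g/m³ = 27.37 g/s.
= 27.37 g/s × 86.4 = 2365 kg/d.

2370 kg/d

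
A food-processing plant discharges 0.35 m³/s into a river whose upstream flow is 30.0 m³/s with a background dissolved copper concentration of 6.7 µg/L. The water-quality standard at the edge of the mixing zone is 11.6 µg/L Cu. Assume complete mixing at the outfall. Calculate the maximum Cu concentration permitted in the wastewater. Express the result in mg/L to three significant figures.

6.7 µg/L = 0.0067 mg/L.
11.6 µg/L = 0.0116 mg/L.
Mass balance: 0.0116·30.35 = 0.35·Cₑ + 30·0.0067.
Cₑ = (0.3521 − 0.201) / 0.35 = 0.4316 mg/L.

0.432 mg/L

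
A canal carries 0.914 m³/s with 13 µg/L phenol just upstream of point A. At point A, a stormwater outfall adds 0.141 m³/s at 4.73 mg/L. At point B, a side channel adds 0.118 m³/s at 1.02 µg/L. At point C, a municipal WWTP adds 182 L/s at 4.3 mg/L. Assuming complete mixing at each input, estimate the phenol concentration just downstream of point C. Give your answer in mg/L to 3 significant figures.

13 µg/L = 0.013 mg/L.
After input A: C = (0.914·0.013 + 0.141·4.73) / 1.055 = 0.6434 mg/L.
1.02 µg/L = 0.00102 mg/L.
After input B: C = (1.055·0.6434 + 0.118·0.00102) / 1.173 = 0.5788 mg/L.
182 L/s = 0.182 m³/s.
After input C: C = (1.173·0.5788 + 0.182·4.3) / 1.355 = 1.079 mg/L.

1.08 mg/L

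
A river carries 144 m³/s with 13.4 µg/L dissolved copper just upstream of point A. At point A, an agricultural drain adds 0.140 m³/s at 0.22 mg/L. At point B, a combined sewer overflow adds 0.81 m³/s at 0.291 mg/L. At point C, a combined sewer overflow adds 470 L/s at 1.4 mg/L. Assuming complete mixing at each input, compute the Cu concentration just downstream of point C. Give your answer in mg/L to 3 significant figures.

13.4 µg/L = 0.0134 mg/L.
After input A: C = (144·0.0134 + 0.14·0.22) / 144.1 = 0.0136 mg/L.
After input B: C = (144.1·0.0136 + 0.81·0.291) / 144.9 = 0.01515 mg/L.
470 L/s = 0.47 m³/s.
After input C: C = (144.9·0.01515 + 0.47·1.4) / 145.4 = 0.01963 mg/L.

0.0196 mg/L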